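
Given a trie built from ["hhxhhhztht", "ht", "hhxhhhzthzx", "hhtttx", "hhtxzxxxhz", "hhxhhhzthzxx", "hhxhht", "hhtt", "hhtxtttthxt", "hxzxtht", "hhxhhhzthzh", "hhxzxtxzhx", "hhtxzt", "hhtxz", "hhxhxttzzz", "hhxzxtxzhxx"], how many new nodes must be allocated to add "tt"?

2

"tt" shares no prefix with any stored word, so all 2 characters open new nodes.
2 − 0 = 2 new nodes.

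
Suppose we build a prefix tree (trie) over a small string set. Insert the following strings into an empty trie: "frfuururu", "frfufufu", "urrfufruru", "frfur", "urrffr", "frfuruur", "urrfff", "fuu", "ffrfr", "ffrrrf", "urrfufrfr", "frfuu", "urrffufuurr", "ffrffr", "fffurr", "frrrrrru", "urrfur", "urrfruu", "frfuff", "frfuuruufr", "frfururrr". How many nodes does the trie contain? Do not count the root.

Insert word by word; a character creates a node only if that edge doesn't already exist:
  "frfuururu" → 9 new (f, r, f, u, u, r, u, r, u)
  "frfufufu" → prefix "frfu" already present; 4 new (f, u, f, u)
  "urrfufruru" → 10 new (u, r, r, f, u, f, r, u, r, u)
  "frfur" → prefix "frfu" already present; 1 new (r)
  "urrffr" → prefix "urrf" already present; 2 new (f, r)
  "frfuruur" → prefix "frfur" already present; 3 new (u, u, r)
  "urrfff" → prefix "urrff" already present; 1 new (f)
  "fuu" → prefix "f" already present; 2 new (u, u)
  "ffrfr" → prefix "f" already present; 4 new (f, r, f, r)
  "ffrrrf" → prefix "ffr" already present; 3 new (r, r, f)
  "urrfufrfr" → prefix "urrfufr" already present; 2 new (f, r)
  "frfuu" → prefix "frfuu" already present; 0 new (none)
  "urrffufuurr" → prefix "urrff" already present; 6 new (u, f, u, u, r, r)
  "ffrffr" → prefix "ffrf" already present; 2 new (f, r)
  "fffurr" → prefix "ff" already present; 4 new (f, u, r, r)
  "frrrrrru" → prefix "fr" already present; 6 new (r, r, r, r, r, u)
  "urrfur" → prefix "urrfu" already present; 1 new (r)
  "urrfruu" → prefix "urrf" already present; 3 new (r, u, u)
  "frfuff" → prefix "frfuf" already present; 1 new (f)
  "frfuuruufr" → prefix "frfuuru" already present; 3 new (u, f, r)
  "frfururrr" → prefix "frfuru" already present; 3 new (r, r, r)
Total nodes = 9 + 4 + 10 + 1 + 2 + 3 + 1 + 2 + 4 + 3 + 2 + 0 + 6 + 2 + 4 + 6 + 1 + 3 + 1 + 3 + 3 = 70

70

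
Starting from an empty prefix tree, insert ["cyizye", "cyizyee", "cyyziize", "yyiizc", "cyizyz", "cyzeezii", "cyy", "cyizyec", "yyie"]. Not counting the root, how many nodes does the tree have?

Count nodes per top-level branch (shared prefixes stored once):
  'c'-branch (cyizye, cyizyec, cyizyee, cyizyz, cyy, cyyziize, cyzeezii): 21 nodes
  'y'-branch (yyie, yyiizc): 7 nodes
Sum: 28

28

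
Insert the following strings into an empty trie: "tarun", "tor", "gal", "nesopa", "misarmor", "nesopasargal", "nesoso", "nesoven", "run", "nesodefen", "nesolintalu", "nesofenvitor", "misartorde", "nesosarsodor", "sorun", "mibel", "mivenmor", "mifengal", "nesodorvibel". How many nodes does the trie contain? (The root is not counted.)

Trace insertions, counting only characters that open a new branch:
  "tarun" → 5 new (t, a, r, u, n)
  "tor" → prefix "t" already present; 2 new (o, r)
  "gal" → 3 new (g, a, l)
  "nesopa" → 6 new (n, e, s, o, p, a)
  "misarmor" → 8 new (m, i, s, a, r, m, o, r)
  "nesopasargal" → prefix "nesopa" already present; 6 new (s, a, r, g, a, l)
  "nesoso" → prefix "neso" already present; 2 new (s, o)
  "nesoven" → prefix "neso" already present; 3 new (v, e, n)
  "run" → 3 new (r, u, n)
  "nesodefen" → prefix "neso" already present; 5 new (d, e, f, e, n)
  "nesolintalu" → prefix "neso" already present; 7 new (l, i, n, t, a, l, u)
  "nesofenvitor" → prefix "neso" already present; 8 new (f, e, n, v, i, t, o, r)
  "misartorde" → prefix "misar" already present; 5 new (t, o, r, d, e)
  "nesosarsodor" → prefix "nesos" already present; 7 new (a, r, s, o, d, o, r)
  "sorun" → 5 new (s, o, r, u, n)
  "mibel" → prefix "mi" already present; 3 new (b, e, l)
  "mivenmor" → prefix "mi" already present; 6 new (v, e, n, m, o, r)
  "mifengal" → prefix "mi" already present; 6 new (f, e, n, g, a, l)
  "nesodorvibel" → prefix "nesod" already present; 7 new (o, r, v, i, b, e, l)
Total nodes = 5 + 2 + 3 + 6 + 8 + 6 + 2 + 3 + 3 + 5 + 7 + 8 + 5 + 7 + 5 + 3 + 6 + 6 + 7 = 97

97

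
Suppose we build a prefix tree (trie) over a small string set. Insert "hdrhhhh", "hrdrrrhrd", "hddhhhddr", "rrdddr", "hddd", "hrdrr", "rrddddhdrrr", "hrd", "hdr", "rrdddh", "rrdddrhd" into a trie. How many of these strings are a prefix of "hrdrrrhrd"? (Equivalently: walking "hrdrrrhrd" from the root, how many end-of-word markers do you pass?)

Traverse "hrdrrrhrd" character by character; count nodes along the way that are marked as word ends.
Prefixes of the query that are stored words: "hrd", "hrdrr", "hrdrrrhrd"
Count: 3

3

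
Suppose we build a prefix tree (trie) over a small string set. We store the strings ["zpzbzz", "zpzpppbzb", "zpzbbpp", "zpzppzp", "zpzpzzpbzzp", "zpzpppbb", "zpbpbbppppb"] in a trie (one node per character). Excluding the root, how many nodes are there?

Insert word by word; a character creates a node only if that edge doesn't already exist:
  "zpzbzz" → 6 new (z, p, z, b, z, z)
  "zpzpppbzb" → prefix "zpz" already present; 6 new (p, p, p, b, z, b)
  "zpzbbpp" → prefix "zpzb" already present; 3 new (b, p, p)
  "zpzppzp" → prefix "zpzpp" already present; 2 new (z, p)
  "zpzpzzpbzzp" → prefix "zpzp" already present; 7 new (z, z, p, b, z, z, p)
  "zpzpppbb" → prefix "zpzpppb" already present; 1 new (b)
  "zpbpbbppppb" → prefix "zp" already present; 9 new (b, p, b, b, p, p, p, p, b)
Total nodes = 6 + 6 + 3 + 2 + 7 + 1 + 9 = 34

34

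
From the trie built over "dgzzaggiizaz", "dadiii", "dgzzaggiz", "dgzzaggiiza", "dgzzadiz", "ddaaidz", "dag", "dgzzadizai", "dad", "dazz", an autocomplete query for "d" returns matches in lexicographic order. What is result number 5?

ddaaidz

Filter for "d…" and sort: "dad", "dadiii", "dag", "dazz", "ddaaidz", "dgzzadiz", "dgzzadizai", "dgzzaggiiza", "dgzzaggiizaz", "dgzzaggiz"
The 5th is ddaaidz.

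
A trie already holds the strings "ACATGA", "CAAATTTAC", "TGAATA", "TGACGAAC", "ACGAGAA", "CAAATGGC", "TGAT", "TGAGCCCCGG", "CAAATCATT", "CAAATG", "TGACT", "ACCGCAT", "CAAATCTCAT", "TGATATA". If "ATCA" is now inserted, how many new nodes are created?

3

Walking "ATCA" from the root, the first 1 characters ("A") follow existing edges; "T" is the first miss.
So 4 − 1 = 3 new nodes.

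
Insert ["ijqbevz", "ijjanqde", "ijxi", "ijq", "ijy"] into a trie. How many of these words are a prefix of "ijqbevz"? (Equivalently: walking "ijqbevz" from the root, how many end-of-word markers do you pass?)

Traverse "ijqbevz" character by character; count nodes along the way that are marked as word ends.
Prefixes of the query that are stored words: "ijq", "ijqbevz"
Count: 2

2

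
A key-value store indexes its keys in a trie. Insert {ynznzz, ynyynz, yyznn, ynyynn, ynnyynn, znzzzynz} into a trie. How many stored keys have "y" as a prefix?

5

Walk to "y"; the words in its subtree are exactly those with that prefix.
Matches: "ynnyynn", "ynyynn", "ynyynz", "ynznzz", "yyznn"
Count: 5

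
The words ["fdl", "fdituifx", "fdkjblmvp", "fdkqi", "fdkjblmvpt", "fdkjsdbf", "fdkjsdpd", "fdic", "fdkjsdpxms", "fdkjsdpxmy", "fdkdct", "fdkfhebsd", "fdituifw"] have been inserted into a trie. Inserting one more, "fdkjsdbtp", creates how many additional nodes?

The longest prefix of "fdkjsdbtp" already in the trie is "fdkjsdb" (length 7).
So 9 − 7 = 2 new nodes.

2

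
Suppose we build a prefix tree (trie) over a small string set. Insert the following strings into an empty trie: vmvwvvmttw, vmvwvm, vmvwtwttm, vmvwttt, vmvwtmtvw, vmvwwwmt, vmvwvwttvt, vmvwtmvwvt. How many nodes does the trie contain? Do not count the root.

Count nodes per top-level branch (shared prefixes stored once):
  'v'-branch (vmvwtmtvw, vmvwtmvwvt, vmvwttt, vmvwtwttm, vmvwvm, vmvwvvmttw, vmvwvwttvt, vmvwwwmt): 35 nodes
Sum: 35

35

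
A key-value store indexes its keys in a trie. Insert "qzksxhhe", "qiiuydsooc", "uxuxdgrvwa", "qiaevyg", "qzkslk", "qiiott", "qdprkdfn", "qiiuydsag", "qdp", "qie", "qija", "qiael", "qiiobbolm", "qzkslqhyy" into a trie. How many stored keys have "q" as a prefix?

Walk to "q"; the words in its subtree are exactly those with that prefix.
Matches: "qdp", "qdprkdfn", "qiael", "qiaevyg", "qie", "qiiobbolm", "qiiott", "qiiuydsag", "qiiuydsooc", "qija", "qzkslk", "qzkslqhyy", "qzksxhhe"
Count: 13

13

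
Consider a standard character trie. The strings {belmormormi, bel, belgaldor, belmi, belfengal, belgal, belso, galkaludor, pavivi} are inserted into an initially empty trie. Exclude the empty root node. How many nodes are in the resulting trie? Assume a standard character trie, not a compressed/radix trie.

Trace insertions, counting only characters that open a new branch:
  "belmormormi" → 11 new (b, e, l, m, o, r, m, o, r, m, i)
  "bel" → prefix "bel" already present; 0 new (none)
  "belgaldor" → prefix "bel" already present; 6 new (g, a, l, d, o, r)
  "belmi" → prefix "belm" already present; 1 new (i)
  "belfengal" → prefix "bel" already present; 6 new (f, e, n, g, a, l)
  "belgal" → prefix "belgal" already present; 0 new (none)
  "belso" → prefix "bel" already present; 2 new (s, o)
  "galkaludor" → 10 new (g, a, l, k, a, l, u, d, o, r)
  "pavivi" → 6 new (p, a, v, i, v, i)
Total nodes = 11 + 0 + 6 + 1 + 6 + 0 + 2 + 10 + 6 = 42

42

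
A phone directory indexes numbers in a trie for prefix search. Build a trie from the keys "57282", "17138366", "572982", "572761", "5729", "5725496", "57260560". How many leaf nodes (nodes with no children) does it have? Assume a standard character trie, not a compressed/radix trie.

6

Leaves are exactly the stored words that no other stored word extends.
Those words: "17138366", "5725496", "57260560", "572761", "57282", "572982"
Leaf count: 6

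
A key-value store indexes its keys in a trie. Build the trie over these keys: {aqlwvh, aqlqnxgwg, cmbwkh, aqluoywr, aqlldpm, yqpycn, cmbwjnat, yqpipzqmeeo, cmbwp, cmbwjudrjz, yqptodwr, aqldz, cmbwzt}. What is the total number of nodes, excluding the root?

60

Trace insertions, counting only characters that open a new branch:
  "aqlwvh" → 6 new (a, q, l, w, v, h)
  "aqlqnxgwg" → prefix "aql" already present; 6 new (q, n, x, g, w, g)
  "cmbwkh" → 6 new (c, m, b, w, k, h)
  "aqluoywr" → prefix "aql" already present; 5 new (u, o, y, w, r)
  "aqlldpm" → prefix "aql" already present; 4 new (l, d, p, m)
  "yqpycn" → 6 new (y, q, p, y, c, n)
  "cmbwjnat" → prefix "cmbw" already present; 4 new (j, n, a, t)
  "yqpipzqmeeo" → prefix "yqp" already present; 8 new (i, p, z, q, m, e, e, o)
  "cmbwp" → prefix "cmbw" already present; 1 new (p)
  "cmbwjudrjz" → prefix "cmbwj" already present; 5 new (u, d, r, j, z)
  "yqptodwr" → prefix "yqp" already present; 5 new (t, o, d, w, r)
  "aqldz" → prefix "aql" already present; 2 new (d, z)
  "cmbwzt" → prefix "cmbw" already present; 2 new (z, t)
Total nodes = 6 + 6 + 6 + 5 + 4 + 6 + 4 + 8 + 1 + 5 + 5 + 2 + 2 = 60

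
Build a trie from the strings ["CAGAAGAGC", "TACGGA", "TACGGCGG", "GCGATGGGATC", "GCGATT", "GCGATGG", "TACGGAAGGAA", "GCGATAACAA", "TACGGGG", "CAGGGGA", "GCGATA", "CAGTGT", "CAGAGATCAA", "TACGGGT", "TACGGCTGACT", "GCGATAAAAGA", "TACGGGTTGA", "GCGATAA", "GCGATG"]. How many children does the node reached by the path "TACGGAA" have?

1

Follow the path "TACGGAA" to its node, then look at its outgoing edges.
Distinct next characters after "TACGGAA": G.
That node has 1 child edge.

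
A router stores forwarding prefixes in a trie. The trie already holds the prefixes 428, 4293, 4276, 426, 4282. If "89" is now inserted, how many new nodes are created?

Nothing in the trie begins with "8"; the whole of "89" is new.
2 − 0 = 2 new nodes.

2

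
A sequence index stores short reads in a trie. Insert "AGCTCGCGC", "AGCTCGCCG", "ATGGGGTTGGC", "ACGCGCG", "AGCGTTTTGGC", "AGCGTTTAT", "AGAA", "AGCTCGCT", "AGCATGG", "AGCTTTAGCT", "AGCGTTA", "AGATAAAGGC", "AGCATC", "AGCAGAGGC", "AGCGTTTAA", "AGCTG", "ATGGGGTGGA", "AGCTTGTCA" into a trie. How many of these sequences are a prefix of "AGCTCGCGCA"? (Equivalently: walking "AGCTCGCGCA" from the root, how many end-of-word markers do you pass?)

1

Check each prefix of "AGCTCGCGCA" against the stored set — each match is an end-marker on the path.
Prefixes of the query that are stored words: "AGCTCGCGC"
Count: 1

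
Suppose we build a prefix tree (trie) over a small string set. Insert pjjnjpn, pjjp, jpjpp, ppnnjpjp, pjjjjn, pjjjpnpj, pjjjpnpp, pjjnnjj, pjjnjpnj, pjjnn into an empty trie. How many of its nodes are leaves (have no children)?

Leaves are exactly the stored words that no other stored word extends.
Those words: "jpjpp", "pjjjjn", "pjjjpnpj", "pjjjpnpp", "pjjnjpnj", "pjjnnjj", "pjjp", "ppnnjpjp"
Leaf count: 8

8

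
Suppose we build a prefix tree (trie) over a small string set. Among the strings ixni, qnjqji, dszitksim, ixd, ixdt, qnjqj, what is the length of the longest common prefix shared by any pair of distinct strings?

Look for the deepest trie node that still has at least two words in its subtree.
"qnjqj" and "qnjqji" agree on "qnjqj" (5 characters) before diverging; nothing deeper is shared.
Longest shared-prefix length: 5

5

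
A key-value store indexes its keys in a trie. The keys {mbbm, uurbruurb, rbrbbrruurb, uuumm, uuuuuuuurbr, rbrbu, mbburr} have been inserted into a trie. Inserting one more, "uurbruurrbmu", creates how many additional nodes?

4

The longest prefix of "uurbruurrbmu" already in the trie is "uurbruur" (length 8).
Each of the 4 remaining characters creates one node.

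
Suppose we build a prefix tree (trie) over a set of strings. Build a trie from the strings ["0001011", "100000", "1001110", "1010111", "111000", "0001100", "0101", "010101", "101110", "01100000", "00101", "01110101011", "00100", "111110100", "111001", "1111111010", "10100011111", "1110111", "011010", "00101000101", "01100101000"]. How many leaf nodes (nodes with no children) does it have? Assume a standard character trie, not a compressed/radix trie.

A leaf is a node with no children — equivalently, the end of a word that is not a proper prefix of any other stored word.
Those words: "0001011", "0001100", "00100", "00101000101", "010101", "01100000", "01100101000", "011010", "01110101011", "100000", "1001110", "10100011111", "1010111", "101110", "111000", "111001", "1110111", "111110100", "1111111010"
Leaf count: 19

19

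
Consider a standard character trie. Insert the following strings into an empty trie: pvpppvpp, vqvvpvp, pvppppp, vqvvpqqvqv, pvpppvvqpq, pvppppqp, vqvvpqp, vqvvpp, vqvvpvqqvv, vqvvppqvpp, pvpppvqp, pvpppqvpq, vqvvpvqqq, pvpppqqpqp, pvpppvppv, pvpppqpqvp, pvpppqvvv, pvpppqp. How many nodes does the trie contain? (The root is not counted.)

For each word, the new-node count is its length minus the longest prefix already in the trie:
  "pvpppvpp" → 8 new (p, v, p, p, p, v, p, p)
  "vqvvpvp" → 7 new (v, q, v, v, p, v, p)
  "pvppppp" → prefix "pvppp" already present; 2 new (p, p)
  "vqvvpqqvqv" → prefix "vqvvp" already present; 5 new (q, q, v, q, v)
  "pvpppvvqpq" → prefix "pvpppv" already present; 4 new (v, q, p, q)
  "pvppppqp" → prefix "pvpppp" already present; 2 new (q, p)
  "vqvvpqp" → prefix "vqvvpq" already present; 1 new (p)
  "vqvvpp" → prefix "vqvvp" already present; 1 new (p)
  "vqvvpvqqvv" → prefix "vqvvpv" already present; 4 new (q, q, v, v)
  "vqvvppqvpp" → prefix "vqvvpp" already present; 4 new (q, v, p, p)
  "pvpppvqp" → prefix "pvpppv" already present; 2 new (q, p)
  "pvpppqvpq" → prefix "pvppp" already present; 4 new (q, v, p, q)
  "vqvvpvqqq" → prefix "vqvvpvqq" already present; 1 new (q)
  "pvpppqqpqp" → prefix "pvpppq" already present; 4 new (q, p, q, p)
  "pvpppvppv" → prefix "pvpppvpp" already present; 1 new (v)
  "pvpppqpqvp" → prefix "pvpppq" already present; 4 new (p, q, v, p)
  "pvpppqvvv" → prefix "pvpppqv" already present; 2 new (v, v)
  "pvpppqp" → prefix "pvpppqp" already present; 0 new (none)
Total nodes = 8 + 7 + 2 + 5 + 4 + 2 + 1 + 1 + 4 + 4 + 2 + 4 + 1 + 4 + 1 + 4 + 2 + 0 = 56

56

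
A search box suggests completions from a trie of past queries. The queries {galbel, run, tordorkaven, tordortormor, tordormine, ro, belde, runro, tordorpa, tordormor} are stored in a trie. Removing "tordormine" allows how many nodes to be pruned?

3

A node on "tordormine"'s path can go only if nothing else ends at it or branches off below it.
The suffix "ine" (3 nodes) is used only by "tordormine"; the node for "tordorm" still has the child "o", so pruning stops there.
Nodes removed: 3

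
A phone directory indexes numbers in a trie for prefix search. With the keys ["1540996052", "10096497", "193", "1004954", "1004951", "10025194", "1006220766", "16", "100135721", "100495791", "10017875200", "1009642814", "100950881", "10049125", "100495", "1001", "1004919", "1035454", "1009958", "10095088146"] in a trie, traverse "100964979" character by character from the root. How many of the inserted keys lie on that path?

1

Check each prefix of "100964979" against the stored set — each match is an end-marker on the path.
Prefixes of the query that are stored words: "10096497"
Count: 1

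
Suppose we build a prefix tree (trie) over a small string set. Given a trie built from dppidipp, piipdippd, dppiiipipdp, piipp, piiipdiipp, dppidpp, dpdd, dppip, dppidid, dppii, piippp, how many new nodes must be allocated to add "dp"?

0

"dp" is already a full path in the trie; only an end-marker is added.
No new nodes are needed: 0.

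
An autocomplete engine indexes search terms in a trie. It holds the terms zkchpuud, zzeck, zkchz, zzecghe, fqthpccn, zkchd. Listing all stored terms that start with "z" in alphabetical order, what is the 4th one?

zzecghe

Words with prefix "z", in lexicographic order: "zkchd", "zkchpuud", "zkchz", "zzecghe", "zzeck"
Position 4: zzecghe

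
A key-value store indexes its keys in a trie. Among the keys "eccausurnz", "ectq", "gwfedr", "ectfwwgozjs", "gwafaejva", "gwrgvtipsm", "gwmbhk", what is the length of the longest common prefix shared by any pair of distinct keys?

Look for the deepest trie node that still has at least two words in its subtree.
e.g. "ectfwwgozjs" and "ectq" share the prefix "ect" of length 3; no pair shares a longer one.
Longest shared-prefix length: 3

3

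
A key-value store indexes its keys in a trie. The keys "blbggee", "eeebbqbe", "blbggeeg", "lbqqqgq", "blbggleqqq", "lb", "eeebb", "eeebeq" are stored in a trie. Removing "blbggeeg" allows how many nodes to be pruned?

1

Walk "blbggeeg" from the leaf back toward the root, removing each node that no remaining word uses.
The suffix "g" (1 node) is used only by "blbggeeg"; "blbggee" is itself a stored word, so pruning stops there.
Nodes removed: 1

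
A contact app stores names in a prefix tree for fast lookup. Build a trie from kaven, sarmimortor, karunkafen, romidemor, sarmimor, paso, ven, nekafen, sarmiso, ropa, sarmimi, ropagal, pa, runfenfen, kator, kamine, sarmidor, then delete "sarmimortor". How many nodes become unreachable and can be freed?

3

Walk "sarmimortor" from the leaf back toward the root, removing each node that no remaining word uses.
The suffix "tor" (3 nodes) is used only by "sarmimortor"; "sarmimor" is itself a stored word, so pruning stops there.
Nodes removed: 3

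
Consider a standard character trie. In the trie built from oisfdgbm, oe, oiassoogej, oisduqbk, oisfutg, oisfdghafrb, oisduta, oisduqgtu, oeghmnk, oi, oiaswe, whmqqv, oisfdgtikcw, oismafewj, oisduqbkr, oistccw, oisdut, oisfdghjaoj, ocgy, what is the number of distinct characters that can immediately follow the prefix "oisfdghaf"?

The children of the "oisfdghaf" node are the distinct next characters among strings starting with "oisfdghaf".
Distinct next characters after "oisfdghaf": r.
That node has 1 child edge.

1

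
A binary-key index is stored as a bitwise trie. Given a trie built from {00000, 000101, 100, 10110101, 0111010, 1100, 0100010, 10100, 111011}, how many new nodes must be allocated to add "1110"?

"1110" is already a full path in the trie; only an end-marker is added.
No new nodes are needed: 0.

0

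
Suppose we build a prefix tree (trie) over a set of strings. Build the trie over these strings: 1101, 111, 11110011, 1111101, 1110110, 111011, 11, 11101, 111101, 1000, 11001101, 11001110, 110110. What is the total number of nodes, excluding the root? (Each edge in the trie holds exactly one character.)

30

Trie structure (* marks end of a word):
(root)
└─ 1
   ├─ 0
   │  └─ 0
   │     └─ 0 *
   └─ 1 *
      ├─ 0
      │  ├─ 0
      │  │  └─ 1
      │  │     └─ 1
      │  │        ├─ 0
      │  │        │  └─ 1 *
      │  │        └─ 1
      │  │           └─ 0 *
      │  └─ 1 *
      │     └─ 1
      │        └─ 0 *
      └─ 1 *
         ├─ 0
         │  └─ 1 *
         │     └─ 1 *
         │        └─ 0 *
         └─ 1
            ├─ 0
            │  ├─ 0
            │  │  └─ 1
            │  │     └─ 1 *
            │  └─ 1 *
            └─ 1
               └─ 0
                  └─ 1 *
Counting every labelled node above: 30.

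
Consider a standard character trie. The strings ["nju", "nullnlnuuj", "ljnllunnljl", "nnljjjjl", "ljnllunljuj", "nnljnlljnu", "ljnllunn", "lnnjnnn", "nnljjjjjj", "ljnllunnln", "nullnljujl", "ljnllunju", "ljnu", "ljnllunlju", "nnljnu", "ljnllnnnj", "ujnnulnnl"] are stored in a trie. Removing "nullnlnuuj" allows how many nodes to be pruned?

4

Walk "nullnlnuuj" from the leaf back toward the root, removing each node that no remaining word uses.
The suffix "nuuj" (4 nodes) is used only by "nullnlnuuj"; the node for "nullnl" still has the child "j", so pruning stops there.
Nodes removed: 4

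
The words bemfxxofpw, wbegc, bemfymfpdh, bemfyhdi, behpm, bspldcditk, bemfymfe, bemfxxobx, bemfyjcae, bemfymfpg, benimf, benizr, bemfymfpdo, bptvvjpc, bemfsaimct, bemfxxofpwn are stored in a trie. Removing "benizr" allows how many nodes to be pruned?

2

A node on "benizr"'s path can go only if nothing else ends at it or branches off below it.
The suffix "zr" (2 nodes) is used only by "benizr"; the node for "beni" still has the child "m", so pruning stops there.
Nodes removed: 2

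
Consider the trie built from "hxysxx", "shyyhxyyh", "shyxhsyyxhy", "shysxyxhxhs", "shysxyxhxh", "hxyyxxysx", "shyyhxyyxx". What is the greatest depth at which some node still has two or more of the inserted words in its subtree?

10

Equivalently: take the maximum, over all pairs, of their longest common prefix length.
"shysxyxhxh" and "shysxyxhxhs" agree on "shysxyxhxh" (10 characters) before diverging; nothing deeper is shared.
Longest shared-prefix length: 10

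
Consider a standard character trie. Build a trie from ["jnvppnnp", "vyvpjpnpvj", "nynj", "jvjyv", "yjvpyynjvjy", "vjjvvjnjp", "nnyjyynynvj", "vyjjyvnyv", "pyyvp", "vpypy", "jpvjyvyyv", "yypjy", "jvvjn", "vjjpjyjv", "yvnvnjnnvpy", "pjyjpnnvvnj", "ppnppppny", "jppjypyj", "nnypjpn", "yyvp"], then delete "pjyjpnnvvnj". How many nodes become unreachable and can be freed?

Walk "pjyjpnnvvnj" from the leaf back toward the root, removing each node that no remaining word uses.
The suffix "jyjpnnvvnj" (10 nodes) is used only by "pjyjpnnvvnj"; the node for "p" still has the child "y", so pruning stops there.
Nodes removed: 10

10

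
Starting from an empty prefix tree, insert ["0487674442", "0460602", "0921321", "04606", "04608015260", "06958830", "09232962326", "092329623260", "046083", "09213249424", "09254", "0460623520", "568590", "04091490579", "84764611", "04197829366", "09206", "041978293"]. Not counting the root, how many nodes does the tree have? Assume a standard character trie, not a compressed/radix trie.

91

Trace insertions, counting only characters that open a new branch:
  "0487674442" → 10 new (0, 4, 8, 7, 6, 7, 4, 4, 4, 2)
  "0460602" → prefix "04" already present; 5 new (6, 0, 6, 0, 2)
  "0921321" → prefix "0" already present; 6 new (9, 2, 1, 3, 2, 1)
  "04606" → prefix "04606" already present; 0 new (none)
  "04608015260" → prefix "0460" already present; 7 new (8, 0, 1, 5, 2, 6, 0)
  "06958830" → prefix "0" already present; 7 new (6, 9, 5, 8, 8, 3, 0)
  "09232962326" → prefix "092" already present; 8 new (3, 2, 9, 6, 2, 3, 2, 6)
  "092329623260" → prefix "09232962326" already present; 1 new (0)
  "046083" → prefix "04608" already present; 1 new (3)
  "09213249424" → prefix "092132" already present; 5 new (4, 9, 4, 2, 4)
  "09254" → prefix "092" already present; 2 new (5, 4)
  "0460623520" → prefix "04606" already present; 5 new (2, 3, 5, 2, 0)
  "568590" → 6 new (5, 6, 8, 5, 9, 0)
  "04091490579" → prefix "04" already present; 9 new (0, 9, 1, 4, 9, 0, 5, 7, 9)
  "84764611" → 8 new (8, 4, 7, 6, 4, 6, 1, 1)
  "04197829366" → prefix "04" already present; 9 new (1, 9, 7, 8, 2, 9, 3, 6, 6)
  "09206" → prefix "092" already present; 2 new (0, 6)
  "041978293" → prefix "041978293" already present; 0 new (none)
Total nodes = 10 + 5 + 6 + 0 + 7 + 7 + 8 + 1 + 1 + 5 + 2 + 5 + 6 + 9 + 8 + 9 + 2 + 0 = 91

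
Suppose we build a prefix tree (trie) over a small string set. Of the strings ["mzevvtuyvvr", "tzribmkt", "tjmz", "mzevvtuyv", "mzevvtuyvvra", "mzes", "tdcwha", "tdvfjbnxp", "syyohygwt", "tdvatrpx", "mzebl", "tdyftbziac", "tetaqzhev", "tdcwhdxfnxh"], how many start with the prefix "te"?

Walk to "te"; the words in its subtree are exactly those with that prefix.
Words under "te": tetaqzhev
Count: 1

1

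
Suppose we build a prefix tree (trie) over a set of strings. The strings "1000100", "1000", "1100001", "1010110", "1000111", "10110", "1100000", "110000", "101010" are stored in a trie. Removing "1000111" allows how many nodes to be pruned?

Walk "1000111" from the leaf back toward the root, removing each node that no remaining word uses.
The suffix "11" (2 nodes) is used only by "1000111"; the node for "10001" still has the child "0", so pruning stops there.
Nodes removed: 2

2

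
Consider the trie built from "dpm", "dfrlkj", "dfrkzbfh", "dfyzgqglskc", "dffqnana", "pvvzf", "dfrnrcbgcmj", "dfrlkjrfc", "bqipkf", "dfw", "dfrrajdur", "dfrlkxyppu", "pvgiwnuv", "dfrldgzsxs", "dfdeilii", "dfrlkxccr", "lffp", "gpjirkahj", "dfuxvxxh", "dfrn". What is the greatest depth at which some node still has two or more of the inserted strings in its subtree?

6

The deepest shared node is where two words last agree before diverging.
e.g. "dfrlkj" and "dfrlkjrfc" share the prefix "dfrlkj" of length 6; no pair shares a longer one.
Longest shared-prefix length: 6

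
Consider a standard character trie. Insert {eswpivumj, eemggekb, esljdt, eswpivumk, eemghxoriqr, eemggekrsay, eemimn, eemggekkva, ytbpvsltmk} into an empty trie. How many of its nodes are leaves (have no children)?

A leaf is a node with no children — equivalently, the end of a word that is not a proper prefix of any other stored word.
Those words: "eemggekb", "eemggekkva", "eemggekrsay", "eemghxoriqr", "eemimn", "esljdt", "eswpivumj", "eswpivumk", "ytbpvsltmk"
Leaf count: 9

9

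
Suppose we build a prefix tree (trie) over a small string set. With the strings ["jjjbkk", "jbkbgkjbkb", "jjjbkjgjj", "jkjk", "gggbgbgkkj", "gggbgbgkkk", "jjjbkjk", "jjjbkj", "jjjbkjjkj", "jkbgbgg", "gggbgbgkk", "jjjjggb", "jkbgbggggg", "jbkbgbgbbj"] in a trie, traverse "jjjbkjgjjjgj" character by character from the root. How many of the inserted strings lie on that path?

2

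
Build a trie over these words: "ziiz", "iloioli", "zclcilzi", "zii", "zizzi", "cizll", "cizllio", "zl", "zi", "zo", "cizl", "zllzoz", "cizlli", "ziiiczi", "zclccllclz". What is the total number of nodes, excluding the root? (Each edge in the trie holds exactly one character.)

44

Insert word by word; a character creates a node only if that edge doesn't already exist:
  "ziiz" → 4 new (z, i, i, z)
  "iloioli" → 7 new (i, l, o, i, o, l, i)
  "zclcilzi" → prefix "z" already present; 7 new (c, l, c, i, l, z, i)
  "zii" → prefix "zii" already present; 0 new (none)
  "zizzi" → prefix "zi" already present; 3 new (z, z, i)
  "cizll" → 5 new (c, i, z, l, l)
  "cizllio" → prefix "cizll" already present; 2 new (i, o)
  "zl" → prefix "z" already present; 1 new (l)
  "zi" → prefix "zi" already present; 0 new (none)
  "zo" → prefix "z" already present; 1 new (o)
  "cizl" → prefix "cizl" already present; 0 new (none)
  "zllzoz" → prefix "zl" already present; 4 new (l, z, o, z)
  "cizlli" → prefix "cizlli" already present; 0 new (none)
  "ziiiczi" → prefix "zii" already present; 4 new (i, c, z, i)
  "zclccllclz" → prefix "zclc" already present; 6 new (c, l, l, c, l, z)
Total nodes = 4 + 7 + 7 + 0 + 3 + 5 + 2 + 1 + 0 + 1 + 0 + 4 + 0 + 4 + 6 = 44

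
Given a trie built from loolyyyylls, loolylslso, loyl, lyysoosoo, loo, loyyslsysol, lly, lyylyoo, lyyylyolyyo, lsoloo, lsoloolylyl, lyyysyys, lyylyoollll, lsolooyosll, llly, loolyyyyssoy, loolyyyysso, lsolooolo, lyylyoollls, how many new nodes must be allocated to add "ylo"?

No existing word starts with "y", so every character of "ylo" needs a new node.
3 − 0 = 3 new nodes.

3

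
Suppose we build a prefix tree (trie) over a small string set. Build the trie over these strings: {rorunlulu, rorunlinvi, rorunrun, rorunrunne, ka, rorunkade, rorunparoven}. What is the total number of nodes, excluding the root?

31

For each word, the new-node count is its length minus the longest prefix already in the trie:
  "rorunlulu" → 9 new (r, o, r, u, n, l, u, l, u)
  "rorunlinvi" → prefix "rorunl" already present; 4 new (i, n, v, i)
  "rorunrun" → prefix "rorun" already present; 3 new (r, u, n)
  "rorunrunne" → prefix "rorunrun" already present; 2 new (n, e)
  "ka" → 2 new (k, a)
  "rorunkade" → prefix "rorun" already present; 4 new (k, a, d, e)
  "rorunparoven" → prefix "rorun" already present; 7 new (p, a, r, o, v, e, n)
Total nodes = 9 + 4 + 3 + 2 + 2 + 4 + 7 = 31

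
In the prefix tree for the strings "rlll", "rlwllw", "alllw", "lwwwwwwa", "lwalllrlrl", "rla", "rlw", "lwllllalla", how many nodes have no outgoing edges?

7

A leaf is a node with no children — equivalently, the end of a word that is not a proper prefix of any other stored word.
Those words: "alllw", "lwalllrlrl", "lwllllalla", "lwwwwwwa", "rla", "rlll", "rlwllw"
Leaf count: 7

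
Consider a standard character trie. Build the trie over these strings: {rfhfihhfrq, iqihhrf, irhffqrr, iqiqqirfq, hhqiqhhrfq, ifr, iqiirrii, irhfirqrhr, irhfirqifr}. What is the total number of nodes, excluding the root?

56

Count nodes per top-level branch (shared prefixes stored once):
  'h'-branch (hhqiqhhrfq): 10 nodes
  'i'-branch (ifr, iqihhrf, iqiirrii, iqiqqirfq, irhffqrr, irhfirqifr, irhfirqrhr): 36 nodes
  'r'-branch (rfhfihhfrq): 10 nodes
Sum: 56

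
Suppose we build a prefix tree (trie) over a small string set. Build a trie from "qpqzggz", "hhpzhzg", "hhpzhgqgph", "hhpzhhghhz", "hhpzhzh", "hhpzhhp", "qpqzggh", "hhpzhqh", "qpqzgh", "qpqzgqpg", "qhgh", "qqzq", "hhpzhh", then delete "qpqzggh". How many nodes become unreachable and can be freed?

1

After clearing the end-marker at "qpqzggh", prune upward until reaching a node still needed by another word.
The suffix "h" (1 node) is used only by "qpqzggh"; the node for "qpqzgg" still has the child "z", so pruning stops there.
Nodes removed: 1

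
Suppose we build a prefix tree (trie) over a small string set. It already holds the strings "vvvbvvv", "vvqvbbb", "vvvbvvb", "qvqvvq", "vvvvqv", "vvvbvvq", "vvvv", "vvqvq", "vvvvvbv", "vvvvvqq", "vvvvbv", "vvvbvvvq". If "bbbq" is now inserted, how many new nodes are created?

"bbbq" shares no prefix with any stored word, so all 4 characters open new nodes.
4 − 0 = 4 new nodes.

4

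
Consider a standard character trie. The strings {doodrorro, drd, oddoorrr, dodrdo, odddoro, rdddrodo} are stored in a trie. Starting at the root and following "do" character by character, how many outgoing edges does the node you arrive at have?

The children of the "do" node are the distinct next characters among strings starting with "do".
Distinct next characters after "do": d, o.
That node has 2 child edges.

2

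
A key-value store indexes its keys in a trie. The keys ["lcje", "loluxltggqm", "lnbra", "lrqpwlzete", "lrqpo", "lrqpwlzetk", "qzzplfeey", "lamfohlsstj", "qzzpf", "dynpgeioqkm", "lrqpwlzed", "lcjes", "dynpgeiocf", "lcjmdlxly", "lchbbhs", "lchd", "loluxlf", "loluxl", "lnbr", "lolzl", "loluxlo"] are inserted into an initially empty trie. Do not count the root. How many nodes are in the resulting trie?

80

Insert word by word; a character creates a node only if that edge doesn't already exist:
  "lcje" → 4 new (l, c, j, e)
  "loluxltggqm" → prefix "l" already present; 10 new (o, l, u, x, l, t, g, g, q, m)
  "lnbra" → prefix "l" already present; 4 new (n, b, r, a)
  "lrqpwlzete" → prefix "l" already present; 9 new (r, q, p, w, l, z, e, t, e)
  "lrqpo" → prefix "lrqp" already present; 1 new (o)
  "lrqpwlzetk" → prefix "lrqpwlzet" already present; 1 new (k)
  "qzzplfeey" → 9 new (q, z, z, p, l, f, e, e, y)
  "lamfohlsstj" → prefix "l" already present; 10 new (a, m, f, o, h, l, s, s, t, j)
  "qzzpf" → prefix "qzzp" already present; 1 new (f)
  "dynpgeioqkm" → 11 new (d, y, n, p, g, e, i, o, q, k, m)
  "lrqpwlzed" → prefix "lrqpwlze" already present; 1 new (d)
  "lcjes" → prefix "lcje" already present; 1 new (s)
  "dynpgeiocf" → prefix "dynpgeio" already present; 2 new (c, f)
  "lcjmdlxly" → prefix "lcj" already present; 6 new (m, d, l, x, l, y)
  "lchbbhs" → prefix "lc" already present; 5 new (h, b, b, h, s)
  "lchd" → prefix "lch" already present; 1 new (d)
  "loluxlf" → prefix "loluxl" already present; 1 new (f)
  "loluxl" → prefix "loluxl" already present; 0 new (none)
  "lnbr" → prefix "lnbr" already present; 0 new (none)
  "lolzl" → prefix "lol" already present; 2 new (z, l)
  "loluxlo" → prefix "loluxl" already present; 1 new (o)
Total nodes = 4 + 10 + 4 + 9 + 1 + 1 + 9 + 10 + 1 + 11 + 1 + 1 + 2 + 6 + 5 + 1 + 1 + 0 + 0 + 2 + 1 = 80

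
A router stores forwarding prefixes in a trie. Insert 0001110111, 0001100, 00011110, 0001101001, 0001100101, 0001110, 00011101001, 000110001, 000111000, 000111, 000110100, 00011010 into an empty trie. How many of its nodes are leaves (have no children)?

7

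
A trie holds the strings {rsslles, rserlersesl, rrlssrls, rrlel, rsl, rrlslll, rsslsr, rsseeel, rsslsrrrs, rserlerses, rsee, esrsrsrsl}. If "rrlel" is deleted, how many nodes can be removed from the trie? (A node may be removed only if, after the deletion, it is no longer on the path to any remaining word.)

2

After clearing the end-marker at "rrlel", prune upward until reaching a node still needed by another word.
The suffix "el" (2 nodes) is used only by "rrlel"; the node for "rrl" still has the child "s", so pruning stops there.
Nodes removed: 2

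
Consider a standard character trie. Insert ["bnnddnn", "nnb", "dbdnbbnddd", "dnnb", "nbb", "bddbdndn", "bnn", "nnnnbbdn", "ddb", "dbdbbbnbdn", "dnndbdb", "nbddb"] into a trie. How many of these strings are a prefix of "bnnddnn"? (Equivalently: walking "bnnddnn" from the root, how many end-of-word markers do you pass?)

2

Traverse "bnnddnn" character by character; count nodes along the way that are marked as word ends.
Prefixes of the query that are stored words: "bnn", "bnnddnn"
Count: 2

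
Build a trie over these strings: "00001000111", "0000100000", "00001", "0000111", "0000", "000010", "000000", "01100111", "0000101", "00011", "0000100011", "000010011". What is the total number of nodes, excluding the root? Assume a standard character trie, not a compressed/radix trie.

29

For each word, the new-node count is its length minus the longest prefix already in the trie:
  "00001000111" → 11 new (0, 0, 0, 0, 1, 0, 0, 0, 1, 1, 1)
  "0000100000" → prefix "00001000" already present; 2 new (0, 0)
  "00001" → prefix "00001" already present; 0 new (none)
  "0000111" → prefix "00001" already present; 2 new (1, 1)
  "0000" → prefix "0000" already present; 0 new (none)
  "000010" → prefix "000010" already present; 0 new (none)
  "000000" → prefix "0000" already present; 2 new (0, 0)
  "01100111" → prefix "0" already present; 7 new (1, 1, 0, 0, 1, 1, 1)
  "0000101" → prefix "000010" already present; 1 new (1)
  "00011" → prefix "000" already present; 2 new (1, 1)
  "0000100011" → prefix "0000100011" already present; 0 new (none)
  "000010011" → prefix "0000100" already present; 2 new (1, 1)
Total nodes = 11 + 2 + 0 + 2 + 0 + 0 + 2 + 7 + 1 + 2 + 0 + 2 = 29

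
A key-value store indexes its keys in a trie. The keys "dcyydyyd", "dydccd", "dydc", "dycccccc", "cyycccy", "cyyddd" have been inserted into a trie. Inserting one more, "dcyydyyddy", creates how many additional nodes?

The longest prefix of "dcyydyyddy" already in the trie is "dcyydyyd" (length 8).
Each of the 2 remaining characters creates one node.

2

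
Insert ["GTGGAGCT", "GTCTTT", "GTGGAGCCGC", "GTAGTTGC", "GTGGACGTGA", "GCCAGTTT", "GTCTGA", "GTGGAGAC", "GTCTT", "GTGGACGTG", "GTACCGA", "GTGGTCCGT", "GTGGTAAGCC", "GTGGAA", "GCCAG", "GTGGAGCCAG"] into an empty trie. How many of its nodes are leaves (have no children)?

Leaves are exactly the stored words that no other stored word extends.
Those words: "GCCAGTTT", "GTACCGA", "GTAGTTGC", "GTCTGA", "GTCTTT", "GTGGAA", "GTGGACGTGA", "GTGGAGAC", "GTGGAGCCAG", "GTGGAGCCGC", "GTGGAGCT", "GTGGTAAGCC", "GTGGTCCGT"
Leaf count: 13

13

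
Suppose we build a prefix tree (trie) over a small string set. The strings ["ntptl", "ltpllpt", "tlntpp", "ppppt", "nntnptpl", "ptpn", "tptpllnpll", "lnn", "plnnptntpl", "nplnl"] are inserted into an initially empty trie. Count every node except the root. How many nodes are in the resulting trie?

For each word, the new-node count is its length minus the longest prefix already in the trie:
  "ntptl" → 5 new (n, t, p, t, l)
  "ltpllpt" → 7 new (l, t, p, l, l, p, t)
  "tlntpp" → 6 new (t, l, n, t, p, p)
  "ppppt" → 5 new (p, p, p, p, t)
  "nntnptpl" → prefix "n" already present; 7 new (n, t, n, p, t, p, l)
  "ptpn" → prefix "p" already present; 3 new (t, p, n)
  "tptpllnpll" → prefix "t" already present; 9 new (p, t, p, l, l, n, p, l, l)
  "lnn" → prefix "l" already present; 2 new (n, n)
  "plnnptntpl" → prefix "p" already present; 9 new (l, n, n, p, t, n, t, p, l)
  "nplnl" → prefix "n" already present; 4 new (p, l, n, l)
Total nodes = 5 + 7 + 6 + 5 + 7 + 3 + 9 + 2 + 9 + 4 = 57

57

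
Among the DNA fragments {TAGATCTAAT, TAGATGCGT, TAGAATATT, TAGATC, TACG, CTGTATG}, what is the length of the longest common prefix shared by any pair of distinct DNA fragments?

The deepest shared node is where two words last agree before diverging.
"TAGATC" and "TAGATCTAAT" agree on "TAGATC" (6 characters) before diverging; nothing deeper is shared.
Longest shared-prefix length: 6

6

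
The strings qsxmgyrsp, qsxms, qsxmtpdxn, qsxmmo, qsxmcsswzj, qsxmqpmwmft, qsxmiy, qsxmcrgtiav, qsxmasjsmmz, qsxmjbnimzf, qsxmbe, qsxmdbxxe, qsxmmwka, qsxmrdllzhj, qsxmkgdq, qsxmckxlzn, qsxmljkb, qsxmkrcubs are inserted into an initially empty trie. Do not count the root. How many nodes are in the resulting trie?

Trace insertions, counting only characters that open a new branch:
  "qsxmgyrsp" → 9 new (q, s, x, m, g, y, r, s, p)
  "qsxms" → prefix "qsxm" already present; 1 new (s)
  "qsxmtpdxn" → prefix "qsxm" already present; 5 new (t, p, d, x, n)
  "qsxmmo" → prefix "qsxm" already present; 2 new (m, o)
  "qsxmcsswzj" → prefix "qsxm" already present; 6 new (c, s, s, w, z, j)
  "qsxmqpmwmft" → prefix "qsxm" already present; 7 new (q, p, m, w, m, f, t)
  "qsxmiy" → prefix "qsxm" already present; 2 new (i, y)
  "qsxmcrgtiav" → prefix "qsxmc" already present; 6 new (r, g, t, i, a, v)
  "qsxmasjsmmz" → prefix "qsxm" already present; 7 new (a, s, j, s, m, m, z)
  "qsxmjbnimzf" → prefix "qsxm" already present; 7 new (j, b, n, i, m, z, f)
  "qsxmbe" → prefix "qsxm" already present; 2 new (b, e)
  "qsxmdbxxe" → prefix "qsxm" already present; 5 new (d, b, x, x, e)
  "qsxmmwka" → prefix "qsxmm" already present; 3 new (w, k, a)
  "qsxmrdllzhj" → prefix "qsxm" already present; 7 new (r, d, l, l, z, h, j)
  "qsxmkgdq" → prefix "qsxm" already present; 4 new (k, g, d, q)
  "qsxmckxlzn" → prefix "qsxmc" already present; 5 new (k, x, l, z, n)
  "qsxmljkb" → prefix "qsxm" already present; 4 new (l, j, k, b)
  "qsxmkrcubs" → prefix "qsxmk" already present; 5 new (r, c, u, b, s)
Total nodes = 9 + 1 + 5 + 2 + 6 + 7 + 2 + 6 + 7 + 7 + 2 + 5 + 3 + 7 + 4 + 5 + 4 + 5 = 87

87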